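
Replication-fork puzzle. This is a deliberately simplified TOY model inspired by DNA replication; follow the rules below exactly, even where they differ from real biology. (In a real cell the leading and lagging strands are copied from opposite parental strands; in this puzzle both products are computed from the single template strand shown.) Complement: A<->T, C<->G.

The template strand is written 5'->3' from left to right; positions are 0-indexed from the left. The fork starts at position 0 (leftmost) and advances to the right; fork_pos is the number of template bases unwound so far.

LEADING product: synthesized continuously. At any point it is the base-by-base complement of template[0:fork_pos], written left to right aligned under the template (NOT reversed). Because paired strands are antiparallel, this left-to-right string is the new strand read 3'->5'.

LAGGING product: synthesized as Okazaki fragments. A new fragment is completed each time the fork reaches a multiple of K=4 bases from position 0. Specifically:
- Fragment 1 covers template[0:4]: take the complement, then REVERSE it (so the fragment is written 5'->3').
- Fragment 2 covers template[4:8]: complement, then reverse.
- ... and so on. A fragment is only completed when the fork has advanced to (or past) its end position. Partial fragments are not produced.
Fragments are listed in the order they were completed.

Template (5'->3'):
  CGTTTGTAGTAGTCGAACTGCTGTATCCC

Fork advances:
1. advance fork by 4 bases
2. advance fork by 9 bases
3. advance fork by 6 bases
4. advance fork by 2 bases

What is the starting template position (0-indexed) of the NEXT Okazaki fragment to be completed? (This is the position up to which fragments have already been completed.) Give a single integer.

Step 1: advance 4 -> fork_pos = 0 + 4 = 4. Reached multiple(s) of 4: 4 -> fragment 1 completed (1 total).
Step 2: advance 9 -> fork_pos = 4 + 9 = 13. Reached multiple(s) of 4: 8, 12 -> fragments 2-3 completed (3 total).
Step 3: advance 6 -> fork_pos = 13 + 6 = 19. Reached multiple(s) of 4: 16 -> fragment 4 completed (4 total).
Step 4: advance 2 -> fork_pos = 19 + 2 = 21. Reached multiple(s) of 4: 20 -> fragment 5 completed (5 total).
5 fragment(s) completed, covering template[0:20] (5 x 4 = 20). The next fragment, fragment 6, covers template[20:24], so it starts at position 20.

Answer: 20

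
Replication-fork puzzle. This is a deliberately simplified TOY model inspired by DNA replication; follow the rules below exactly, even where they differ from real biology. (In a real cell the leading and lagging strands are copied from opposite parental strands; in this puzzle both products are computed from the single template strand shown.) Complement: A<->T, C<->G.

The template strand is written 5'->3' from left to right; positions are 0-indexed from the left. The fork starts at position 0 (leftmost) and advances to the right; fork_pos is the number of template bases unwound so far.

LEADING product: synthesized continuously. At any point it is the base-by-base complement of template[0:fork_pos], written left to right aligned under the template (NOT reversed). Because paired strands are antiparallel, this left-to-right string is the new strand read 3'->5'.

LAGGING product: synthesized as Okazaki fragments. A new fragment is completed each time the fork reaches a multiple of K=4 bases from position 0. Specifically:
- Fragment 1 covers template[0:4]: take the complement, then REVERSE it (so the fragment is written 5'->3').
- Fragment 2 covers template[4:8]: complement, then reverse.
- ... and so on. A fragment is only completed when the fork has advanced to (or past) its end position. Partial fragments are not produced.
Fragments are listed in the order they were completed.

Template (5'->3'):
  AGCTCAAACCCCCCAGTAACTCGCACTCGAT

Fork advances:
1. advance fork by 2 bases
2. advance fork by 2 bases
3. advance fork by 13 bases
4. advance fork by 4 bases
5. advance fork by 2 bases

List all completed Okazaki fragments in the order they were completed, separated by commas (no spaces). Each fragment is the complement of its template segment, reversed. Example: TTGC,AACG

Answer: AGCT,TTTG,GGGG,CTGG,GTTA

Derivation:
Step 1: advance 2 -> fork_pos = 0 + 2 = 2. Next multiple of 4 is 4 (not reached); still 0 fragment(s).
Step 2: advance 2 -> fork_pos = 2 + 2 = 4. Reached multiple(s) of 4: 4 -> fragment 1 completed (1 total).
Step 3: advance 13 -> fork_pos = 4 + 13 = 17. Reached multiple(s) of 4: 8, 12, 16 -> fragments 2-4 completed (4 total).
Step 4: advance 4 -> fork_pos = 17 + 4 = 21. Reached multiple(s) of 4: 20 -> fragment 5 completed (5 total).
Step 5: advance 2 -> fork_pos = 21 + 2 = 23. Next multiple of 4 is 24 (not reached); still 5 fragment(s).
Final fork_pos = 23, so 5 fragment(s) are complete. Build each: template segment -> complement -> reverse.
Fragment 1: template[0:4] = AGCT -> complement TCGA -> reversed AGCT
Fragment 2: template[4:8] = CAAA -> complement GTTT -> reversed TTTG
Fragment 3: template[8:12] = CCCC -> complement GGGG -> reversed GGGG
Fragment 4: template[12:16] = CCAG -> complement GGTC -> reversed CTGG
Fragment 5: template[16:20] = TAAC -> complement ATTG -> reversed GTTA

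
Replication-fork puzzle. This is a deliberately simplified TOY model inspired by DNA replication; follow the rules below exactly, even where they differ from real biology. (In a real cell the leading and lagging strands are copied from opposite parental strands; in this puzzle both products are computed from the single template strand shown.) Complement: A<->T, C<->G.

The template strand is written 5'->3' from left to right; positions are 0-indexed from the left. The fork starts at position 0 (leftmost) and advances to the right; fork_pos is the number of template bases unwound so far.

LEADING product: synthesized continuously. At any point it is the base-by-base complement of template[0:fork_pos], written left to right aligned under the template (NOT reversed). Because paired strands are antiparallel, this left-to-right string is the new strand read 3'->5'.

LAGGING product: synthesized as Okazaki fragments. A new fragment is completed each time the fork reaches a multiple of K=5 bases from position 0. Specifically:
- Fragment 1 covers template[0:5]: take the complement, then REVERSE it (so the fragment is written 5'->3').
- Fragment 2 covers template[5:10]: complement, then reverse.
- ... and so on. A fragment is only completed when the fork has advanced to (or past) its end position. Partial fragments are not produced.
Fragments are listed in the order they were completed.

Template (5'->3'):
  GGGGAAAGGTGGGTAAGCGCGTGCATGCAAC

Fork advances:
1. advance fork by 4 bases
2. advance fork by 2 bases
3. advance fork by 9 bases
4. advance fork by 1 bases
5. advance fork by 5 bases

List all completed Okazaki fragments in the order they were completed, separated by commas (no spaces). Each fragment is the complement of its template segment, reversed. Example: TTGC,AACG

Step 1: advance 4 -> fork_pos = 0 + 4 = 4. Next multiple of 5 is 5 (not reached); still 0 fragment(s).
Step 2: advance 2 -> fork_pos = 4 + 2 = 6. Reached multiple(s) of 5: 5 -> fragment 1 completed (1 total).
Step 3: advance 9 -> fork_pos = 6 + 9 = 15. Reached multiple(s) of 5: 10, 15 -> fragments 2-3 completed (3 total).
Step 4: advance 1 -> fork_pos = 15 + 1 = 16. Next multiple of 5 is 20 (not reached); still 3 fragment(s).
Step 5: advance 5 -> fork_pos = 16 + 5 = 21. Reached multiple(s) of 5: 20 -> fragment 4 completed (4 total).
Final fork_pos = 21, so 4 fragment(s) are complete. Build each: template segment -> complement -> reverse.
Fragment 1: template[0:5] = GGGGA -> complement CCCCT -> reversed TCCCC
Fragment 2: template[5:10] = AAGGT -> complement TTCCA -> reversed ACCTT
Fragment 3: template[10:15] = GGGTA -> complement CCCAT -> reversed TACCC
Fragment 4: template[15:20] = AGCGC -> complement TCGCG -> reversed GCGCT

Answer: TCCCC,ACCTT,TACCC,GCGCT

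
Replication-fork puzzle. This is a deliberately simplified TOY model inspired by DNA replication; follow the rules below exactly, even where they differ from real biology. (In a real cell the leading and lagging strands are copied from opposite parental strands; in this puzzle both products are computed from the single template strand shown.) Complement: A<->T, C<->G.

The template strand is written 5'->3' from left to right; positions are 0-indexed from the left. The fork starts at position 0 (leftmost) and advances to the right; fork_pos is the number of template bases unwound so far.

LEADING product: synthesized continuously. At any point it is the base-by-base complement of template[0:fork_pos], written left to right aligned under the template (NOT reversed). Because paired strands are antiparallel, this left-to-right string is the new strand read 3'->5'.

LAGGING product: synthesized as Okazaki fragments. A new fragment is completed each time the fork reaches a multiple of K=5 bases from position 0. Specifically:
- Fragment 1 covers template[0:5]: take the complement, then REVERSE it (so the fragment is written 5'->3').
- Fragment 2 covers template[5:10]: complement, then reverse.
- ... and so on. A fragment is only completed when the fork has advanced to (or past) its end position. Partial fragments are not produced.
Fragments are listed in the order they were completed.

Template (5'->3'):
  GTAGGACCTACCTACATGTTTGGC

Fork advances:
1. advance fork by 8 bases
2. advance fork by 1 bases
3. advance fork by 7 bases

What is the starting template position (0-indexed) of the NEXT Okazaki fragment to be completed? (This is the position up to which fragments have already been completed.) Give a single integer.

Answer: 15

Derivation:
Step 1: advance 8 -> fork_pos = 0 + 8 = 8. Reached multiple(s) of 5: 5 -> fragment 1 completed (1 total).
Step 2: advance 1 -> fork_pos = 8 + 1 = 9. Next multiple of 5 is 10 (not reached); still 1 fragment(s).
Step 3: advance 7 -> fork_pos = 9 + 7 = 16. Reached multiple(s) of 5: 10, 15 -> fragments 2-3 completed (3 total).
3 fragment(s) completed, covering template[0:15] (3 x 5 = 15). The next fragment, fragment 4, covers template[15:20], so it starts at position 15.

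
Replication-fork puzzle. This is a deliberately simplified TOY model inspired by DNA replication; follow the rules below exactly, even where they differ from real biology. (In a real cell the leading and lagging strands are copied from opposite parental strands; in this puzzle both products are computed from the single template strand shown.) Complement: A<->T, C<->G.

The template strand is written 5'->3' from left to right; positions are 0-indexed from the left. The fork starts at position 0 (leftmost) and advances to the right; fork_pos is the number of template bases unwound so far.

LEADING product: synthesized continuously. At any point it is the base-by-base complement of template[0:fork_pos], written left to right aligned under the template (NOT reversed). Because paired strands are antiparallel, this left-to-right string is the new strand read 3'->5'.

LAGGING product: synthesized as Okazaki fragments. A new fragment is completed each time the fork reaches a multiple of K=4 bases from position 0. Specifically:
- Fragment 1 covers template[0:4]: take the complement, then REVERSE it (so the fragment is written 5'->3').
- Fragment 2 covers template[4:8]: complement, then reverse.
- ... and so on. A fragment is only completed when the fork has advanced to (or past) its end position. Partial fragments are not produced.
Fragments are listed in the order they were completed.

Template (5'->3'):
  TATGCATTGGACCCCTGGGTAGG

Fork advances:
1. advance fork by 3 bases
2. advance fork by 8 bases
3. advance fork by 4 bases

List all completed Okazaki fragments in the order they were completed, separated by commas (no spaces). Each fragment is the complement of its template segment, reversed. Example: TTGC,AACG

Step 1: advance 3 -> fork_pos = 0 + 3 = 3. Next multiple of 4 is 4 (not reached); still 0 fragment(s).
Step 2: advance 8 -> fork_pos = 3 + 8 = 11. Reached multiple(s) of 4: 4, 8 -> fragments 1-2 completed (2 total).
Step 3: advance 4 -> fork_pos = 11 + 4 = 15. Reached multiple(s) of 4: 12 -> fragment 3 completed (3 total).
Final fork_pos = 15, so 3 fragment(s) are complete. Build each: template segment -> complement -> reverse.
Fragment 1: template[0:4] = TATG -> complement ATAC -> reversed CATA
Fragment 2: template[4:8] = CATT -> complement GTAA -> reversed AATG
Fragment 3: template[8:12] = GGAC -> complement CCTG -> reversed GTCC

Answer: CATA,AATG,GTCC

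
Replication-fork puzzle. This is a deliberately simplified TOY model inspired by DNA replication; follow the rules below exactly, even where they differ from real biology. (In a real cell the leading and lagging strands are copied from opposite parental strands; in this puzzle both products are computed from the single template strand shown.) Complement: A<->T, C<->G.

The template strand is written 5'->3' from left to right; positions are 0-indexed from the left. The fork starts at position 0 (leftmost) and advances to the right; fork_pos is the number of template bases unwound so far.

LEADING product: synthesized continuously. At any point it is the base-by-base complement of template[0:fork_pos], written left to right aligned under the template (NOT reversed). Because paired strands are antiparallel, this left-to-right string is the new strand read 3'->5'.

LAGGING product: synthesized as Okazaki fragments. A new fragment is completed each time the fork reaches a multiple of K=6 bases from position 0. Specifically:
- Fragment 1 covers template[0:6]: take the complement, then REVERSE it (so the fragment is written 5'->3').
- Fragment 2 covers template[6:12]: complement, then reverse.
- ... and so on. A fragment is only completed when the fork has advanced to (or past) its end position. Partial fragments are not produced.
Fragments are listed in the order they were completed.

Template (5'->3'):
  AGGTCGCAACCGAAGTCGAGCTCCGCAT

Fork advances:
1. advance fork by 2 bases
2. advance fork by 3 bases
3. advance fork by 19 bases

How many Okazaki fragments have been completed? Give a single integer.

Answer: 4

Derivation:
Step 1: advance 2 -> fork_pos = 0 + 2 = 2. Next multiple of 6 is 6 (not reached); still 0 fragment(s).
Step 2: advance 3 -> fork_pos = 2 + 3 = 5. Next multiple of 6 is 6 (not reached); still 0 fragment(s).
Step 3: advance 19 -> fork_pos = 5 + 19 = 24. Reached multiple(s) of 6: 6, 12, 18, 24 -> fragments 1-4 completed (4 total).
Check: final fork_pos = 24; the multiples of 6 that are <= 24 are 6..24 -> 24 // 6 = 4 completed fragment(s).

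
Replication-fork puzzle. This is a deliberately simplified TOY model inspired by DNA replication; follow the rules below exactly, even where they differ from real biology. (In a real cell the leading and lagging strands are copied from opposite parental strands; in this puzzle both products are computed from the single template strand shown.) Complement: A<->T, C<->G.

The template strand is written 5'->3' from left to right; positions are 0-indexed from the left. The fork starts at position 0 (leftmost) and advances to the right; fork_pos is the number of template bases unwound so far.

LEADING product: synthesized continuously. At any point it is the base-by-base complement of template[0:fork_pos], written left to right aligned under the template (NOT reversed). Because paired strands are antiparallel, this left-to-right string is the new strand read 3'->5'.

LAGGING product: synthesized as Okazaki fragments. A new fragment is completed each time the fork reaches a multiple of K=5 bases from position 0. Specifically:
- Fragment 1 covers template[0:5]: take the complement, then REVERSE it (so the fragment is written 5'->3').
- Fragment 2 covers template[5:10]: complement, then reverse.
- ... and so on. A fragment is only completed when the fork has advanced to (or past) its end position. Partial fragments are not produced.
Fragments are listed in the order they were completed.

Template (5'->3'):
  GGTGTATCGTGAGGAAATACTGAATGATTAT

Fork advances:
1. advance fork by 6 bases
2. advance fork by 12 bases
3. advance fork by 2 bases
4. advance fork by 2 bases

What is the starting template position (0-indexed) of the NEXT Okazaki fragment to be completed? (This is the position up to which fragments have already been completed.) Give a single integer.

Answer: 20

Derivation:
Step 1: advance 6 -> fork_pos = 0 + 6 = 6. Reached multiple(s) of 5: 5 -> fragment 1 completed (1 total).
Step 2: advance 12 -> fork_pos = 6 + 12 = 18. Reached multiple(s) of 5: 10, 15 -> fragments 2-3 completed (3 total).
Step 3: advance 2 -> fork_pos = 18 + 2 = 20. Reached multiple(s) of 5: 20 -> fragment 4 completed (4 total).
Step 4: advance 2 -> fork_pos = 20 + 2 = 22. Next multiple of 5 is 25 (not reached); still 4 fragment(s).
4 fragment(s) completed, covering template[0:20] (4 x 5 = 20). The next fragment, fragment 5, covers template[20:25], so it starts at position 20.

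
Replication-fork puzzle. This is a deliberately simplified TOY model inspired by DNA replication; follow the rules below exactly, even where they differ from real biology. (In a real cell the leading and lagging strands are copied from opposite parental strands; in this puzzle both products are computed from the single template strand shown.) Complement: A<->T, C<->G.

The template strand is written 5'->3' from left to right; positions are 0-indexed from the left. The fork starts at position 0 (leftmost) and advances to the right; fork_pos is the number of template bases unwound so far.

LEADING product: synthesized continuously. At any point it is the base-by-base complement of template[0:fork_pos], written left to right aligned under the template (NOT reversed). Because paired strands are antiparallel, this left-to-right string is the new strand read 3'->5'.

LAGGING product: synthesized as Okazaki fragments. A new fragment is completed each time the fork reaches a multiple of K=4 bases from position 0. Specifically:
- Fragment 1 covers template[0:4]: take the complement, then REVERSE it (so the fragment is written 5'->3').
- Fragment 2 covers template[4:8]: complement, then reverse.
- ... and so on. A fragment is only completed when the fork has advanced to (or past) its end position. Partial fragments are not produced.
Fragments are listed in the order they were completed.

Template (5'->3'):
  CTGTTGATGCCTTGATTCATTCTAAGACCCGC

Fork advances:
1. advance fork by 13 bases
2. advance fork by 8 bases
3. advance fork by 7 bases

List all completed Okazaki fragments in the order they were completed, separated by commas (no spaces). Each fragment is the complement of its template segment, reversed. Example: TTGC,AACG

Answer: ACAG,ATCA,AGGC,ATCA,ATGA,TAGA,GTCT

Derivation:
Step 1: advance 13 -> fork_pos = 0 + 13 = 13. Reached multiple(s) of 4: 4, 8, 12 -> fragments 1-3 completed (3 total).
Step 2: advance 8 -> fork_pos = 13 + 8 = 21. Reached multiple(s) of 4: 16, 20 -> fragments 4-5 completed (5 total).
Step 3: advance 7 -> fork_pos = 21 + 7 = 28. Reached multiple(s) of 4: 24, 28 -> fragments 6-7 completed (7 total).
Final fork_pos = 28, so 7 fragment(s) are complete. Build each: template segment -> complement -> reverse.
Fragment 1: template[0:4] = CTGT -> complement GACA -> reversed ACAG
Fragment 2: template[4:8] = TGAT -> complement ACTA -> reversed ATCA
Fragment 3: template[8:12] = GCCT -> complement CGGA -> reversed AGGC
Fragment 4: template[12:16] = TGAT -> complement ACTA -> reversed ATCA
Fragment 5: template[16:20] = TCAT -> complement AGTA -> reversed ATGA
Fragment 6: template[20:24] = TCTA -> complement AGAT -> reversed TAGA
Fragment 7: template[24:28] = AGAC -> complement TCTG -> reversed GTCT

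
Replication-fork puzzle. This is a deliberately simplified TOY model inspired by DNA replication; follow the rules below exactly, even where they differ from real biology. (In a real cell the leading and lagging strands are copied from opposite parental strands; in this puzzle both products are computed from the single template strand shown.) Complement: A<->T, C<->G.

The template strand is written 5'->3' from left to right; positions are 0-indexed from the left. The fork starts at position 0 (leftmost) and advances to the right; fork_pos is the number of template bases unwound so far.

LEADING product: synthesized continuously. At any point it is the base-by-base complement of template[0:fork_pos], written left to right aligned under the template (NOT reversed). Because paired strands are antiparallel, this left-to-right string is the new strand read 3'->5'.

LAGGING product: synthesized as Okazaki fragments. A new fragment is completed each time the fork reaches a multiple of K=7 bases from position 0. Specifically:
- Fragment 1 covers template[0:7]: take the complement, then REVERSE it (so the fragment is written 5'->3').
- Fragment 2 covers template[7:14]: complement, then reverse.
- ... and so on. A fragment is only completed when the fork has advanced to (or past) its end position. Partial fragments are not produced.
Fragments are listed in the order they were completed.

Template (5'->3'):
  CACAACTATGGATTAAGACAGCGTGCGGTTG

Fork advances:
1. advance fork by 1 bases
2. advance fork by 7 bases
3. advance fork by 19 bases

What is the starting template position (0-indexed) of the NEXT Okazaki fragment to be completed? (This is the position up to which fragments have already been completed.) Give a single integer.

Step 1: advance 1 -> fork_pos = 0 + 1 = 1. Next multiple of 7 is 7 (not reached); still 0 fragment(s).
Step 2: advance 7 -> fork_pos = 1 + 7 = 8. Reached multiple(s) of 7: 7 -> fragment 1 completed (1 total).
Step 3: advance 19 -> fork_pos = 8 + 19 = 27. Reached multiple(s) of 7: 14, 21 -> fragments 2-3 completed (3 total).
3 fragment(s) completed, covering template[0:21] (3 x 7 = 21). The next fragment, fragment 4, covers template[21:28], so it starts at position 21.

Answer: 21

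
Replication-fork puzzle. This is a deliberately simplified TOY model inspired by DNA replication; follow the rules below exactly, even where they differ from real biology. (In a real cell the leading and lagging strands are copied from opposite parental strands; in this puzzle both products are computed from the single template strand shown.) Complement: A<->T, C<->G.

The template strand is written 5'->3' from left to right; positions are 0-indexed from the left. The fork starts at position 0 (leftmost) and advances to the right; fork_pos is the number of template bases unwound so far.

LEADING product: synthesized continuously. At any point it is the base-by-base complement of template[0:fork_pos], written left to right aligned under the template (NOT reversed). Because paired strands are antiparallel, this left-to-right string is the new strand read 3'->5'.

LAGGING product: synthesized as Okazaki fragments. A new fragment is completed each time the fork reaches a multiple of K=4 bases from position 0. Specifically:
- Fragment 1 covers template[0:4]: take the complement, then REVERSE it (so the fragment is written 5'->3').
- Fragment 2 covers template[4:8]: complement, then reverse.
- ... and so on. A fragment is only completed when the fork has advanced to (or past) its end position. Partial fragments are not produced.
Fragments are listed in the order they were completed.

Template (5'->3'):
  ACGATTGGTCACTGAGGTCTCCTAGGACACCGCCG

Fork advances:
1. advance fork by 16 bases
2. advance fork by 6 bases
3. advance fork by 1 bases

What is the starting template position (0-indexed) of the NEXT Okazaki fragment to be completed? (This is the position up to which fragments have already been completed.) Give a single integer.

Step 1: advance 16 -> fork_pos = 0 + 16 = 16. Reached multiple(s) of 4: 4, 8, 12, 16 -> fragments 1-4 completed (4 total).
Step 2: advance 6 -> fork_pos = 16 + 6 = 22. Reached multiple(s) of 4: 20 -> fragment 5 completed (5 total).
Step 3: advance 1 -> fork_pos = 22 + 1 = 23. Next multiple of 4 is 24 (not reached); still 5 fragment(s).
5 fragment(s) completed, covering template[0:20] (5 x 4 = 20). The next fragment, fragment 6, covers template[20:24], so it starts at position 20.

Answer: 20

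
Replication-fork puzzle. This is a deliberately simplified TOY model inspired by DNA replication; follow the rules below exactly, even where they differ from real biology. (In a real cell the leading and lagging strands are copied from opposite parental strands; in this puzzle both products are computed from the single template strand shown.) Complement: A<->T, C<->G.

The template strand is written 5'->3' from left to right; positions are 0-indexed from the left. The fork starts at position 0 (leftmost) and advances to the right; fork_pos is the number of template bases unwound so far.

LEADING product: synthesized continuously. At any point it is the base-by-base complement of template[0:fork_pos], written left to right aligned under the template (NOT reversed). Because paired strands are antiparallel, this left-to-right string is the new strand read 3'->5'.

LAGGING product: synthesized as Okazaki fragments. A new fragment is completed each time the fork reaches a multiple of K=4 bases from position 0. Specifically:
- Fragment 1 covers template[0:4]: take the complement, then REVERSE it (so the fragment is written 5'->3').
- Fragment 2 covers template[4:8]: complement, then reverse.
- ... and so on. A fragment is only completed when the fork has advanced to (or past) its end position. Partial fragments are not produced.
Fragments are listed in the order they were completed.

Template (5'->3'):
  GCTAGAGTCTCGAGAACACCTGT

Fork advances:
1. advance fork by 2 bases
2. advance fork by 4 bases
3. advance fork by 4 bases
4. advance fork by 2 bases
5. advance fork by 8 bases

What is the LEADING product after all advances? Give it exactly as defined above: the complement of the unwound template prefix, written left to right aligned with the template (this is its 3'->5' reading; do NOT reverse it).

Answer: CGATCTCAGAGCTCTTGTGG

Derivation:
Step 1: advance 2 -> fork_pos = 0 + 2 = 2.
Step 2: advance 4 -> fork_pos = 2 + 4 = 6.
Step 3: advance 4 -> fork_pos = 6 + 4 = 10.
Step 4: advance 2 -> fork_pos = 10 + 2 = 12.
Step 5: advance 8 -> fork_pos = 12 + 8 = 20.
Unwound prefix: template[0:20] = GCTAGAGTCTCGAGAACACC
Complement it base by base (A<->T, C<->G), keeping left-to-right order:
  [0:5] GCTAG -> CGATC
  [5:10] AGTCT -> TCAGA
  [10:15] CGAGA -> GCTCT
  [15:20] ACACC -> TGTGG
Concatenate: CGATCTCAGAGCTCTTGTGG (length 20; written aligned with the template, i.e. 3'->5').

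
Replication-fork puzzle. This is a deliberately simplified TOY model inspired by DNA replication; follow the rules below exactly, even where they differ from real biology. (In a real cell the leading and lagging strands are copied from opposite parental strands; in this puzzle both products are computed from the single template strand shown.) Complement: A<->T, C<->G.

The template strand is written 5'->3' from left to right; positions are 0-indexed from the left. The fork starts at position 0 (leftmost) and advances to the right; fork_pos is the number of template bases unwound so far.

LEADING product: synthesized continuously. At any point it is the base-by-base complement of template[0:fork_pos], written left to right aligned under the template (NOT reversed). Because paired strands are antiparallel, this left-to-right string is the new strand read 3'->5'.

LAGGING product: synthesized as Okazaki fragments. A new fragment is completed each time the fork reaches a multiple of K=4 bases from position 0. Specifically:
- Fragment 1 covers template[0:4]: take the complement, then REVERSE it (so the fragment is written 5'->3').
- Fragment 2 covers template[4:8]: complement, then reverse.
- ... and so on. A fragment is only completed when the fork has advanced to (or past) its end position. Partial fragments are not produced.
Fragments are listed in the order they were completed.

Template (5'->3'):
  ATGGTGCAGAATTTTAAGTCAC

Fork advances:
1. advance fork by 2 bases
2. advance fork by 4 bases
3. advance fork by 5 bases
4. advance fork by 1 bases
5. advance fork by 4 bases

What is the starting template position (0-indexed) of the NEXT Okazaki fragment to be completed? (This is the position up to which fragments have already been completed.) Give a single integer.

Answer: 16

Derivation:
Step 1: advance 2 -> fork_pos = 0 + 2 = 2. Next multiple of 4 is 4 (not reached); still 0 fragment(s).
Step 2: advance 4 -> fork_pos = 2 + 4 = 6. Reached multiple(s) of 4: 4 -> fragment 1 completed (1 total).
Step 3: advance 5 -> fork_pos = 6 + 5 = 11. Reached multiple(s) of 4: 8 -> fragment 2 completed (2 total).
Step 4: advance 1 -> fork_pos = 11 + 1 = 12. Reached multiple(s) of 4: 12 -> fragment 3 completed (3 total).
Step 5: advance 4 -> fork_pos = 12 + 4 = 16. Reached multiple(s) of 4: 16 -> fragment 4 completed (4 total).
4 fragment(s) completed, covering template[0:16] (4 x 4 = 16). The next fragment, fragment 5, covers template[16:20], so it starts at position 16.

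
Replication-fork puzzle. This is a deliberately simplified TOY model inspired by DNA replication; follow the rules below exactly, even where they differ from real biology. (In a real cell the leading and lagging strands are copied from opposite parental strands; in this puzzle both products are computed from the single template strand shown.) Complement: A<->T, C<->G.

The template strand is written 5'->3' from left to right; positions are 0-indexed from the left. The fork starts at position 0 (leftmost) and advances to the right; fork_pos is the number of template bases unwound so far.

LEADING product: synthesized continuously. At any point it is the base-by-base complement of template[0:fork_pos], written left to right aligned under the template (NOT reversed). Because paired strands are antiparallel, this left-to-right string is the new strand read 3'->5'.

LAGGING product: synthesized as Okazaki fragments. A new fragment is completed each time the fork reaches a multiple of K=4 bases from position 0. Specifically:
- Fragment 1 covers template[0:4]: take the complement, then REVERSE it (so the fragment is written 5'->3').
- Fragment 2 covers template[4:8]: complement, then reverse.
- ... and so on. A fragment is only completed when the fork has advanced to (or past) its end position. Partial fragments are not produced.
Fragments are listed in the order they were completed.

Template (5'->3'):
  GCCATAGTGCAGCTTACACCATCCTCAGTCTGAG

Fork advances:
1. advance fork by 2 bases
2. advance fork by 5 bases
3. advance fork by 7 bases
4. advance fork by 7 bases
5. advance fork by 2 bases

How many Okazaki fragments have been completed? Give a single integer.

Answer: 5

Derivation:
Step 1: advance 2 -> fork_pos = 0 + 2 = 2. Next multiple of 4 is 4 (not reached); still 0 fragment(s).
Step 2: advance 5 -> fork_pos = 2 + 5 = 7. Reached multiple(s) of 4: 4 -> fragment 1 completed (1 total).
Step 3: advance 7 -> fork_pos = 7 + 7 = 14. Reached multiple(s) of 4: 8, 12 -> fragments 2-3 completed (3 total).
Step 4: advance 7 -> fork_pos = 14 + 7 = 21. Reached multiple(s) of 4: 16, 20 -> fragments 4-5 completed (5 total).
Step 5: advance 2 -> fork_pos = 21 + 2 = 23. Next multiple of 4 is 24 (not reached); still 5 fragment(s).
Check: final fork_pos = 23; the multiples of 4 that are <= 23 are 4..20 -> 23 // 4 = 5 completed fragment(s).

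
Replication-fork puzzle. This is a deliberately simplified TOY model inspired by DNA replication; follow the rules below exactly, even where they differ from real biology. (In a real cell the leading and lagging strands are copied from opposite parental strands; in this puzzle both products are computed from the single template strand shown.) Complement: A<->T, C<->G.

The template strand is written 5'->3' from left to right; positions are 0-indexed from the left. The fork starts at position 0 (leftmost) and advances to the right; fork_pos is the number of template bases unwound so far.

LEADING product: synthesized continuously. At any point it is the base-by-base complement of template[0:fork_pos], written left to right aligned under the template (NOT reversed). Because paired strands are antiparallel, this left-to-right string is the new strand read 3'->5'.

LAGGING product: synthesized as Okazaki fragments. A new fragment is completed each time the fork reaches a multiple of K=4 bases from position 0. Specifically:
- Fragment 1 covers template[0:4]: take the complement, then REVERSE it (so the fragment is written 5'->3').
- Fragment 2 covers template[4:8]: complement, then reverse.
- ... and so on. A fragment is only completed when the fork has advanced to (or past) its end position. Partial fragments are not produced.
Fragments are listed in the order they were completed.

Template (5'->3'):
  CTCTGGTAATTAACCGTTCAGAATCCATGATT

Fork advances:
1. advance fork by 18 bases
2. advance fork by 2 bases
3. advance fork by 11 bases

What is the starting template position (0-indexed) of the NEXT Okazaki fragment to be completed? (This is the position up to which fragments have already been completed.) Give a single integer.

Answer: 28

Derivation:
Step 1: advance 18 -> fork_pos = 0 + 18 = 18. Reached multiple(s) of 4: 4, 8, 12, 16 -> fragments 1-4 completed (4 total).
Step 2: advance 2 -> fork_pos = 18 + 2 = 20. Reached multiple(s) of 4: 20 -> fragment 5 completed (5 total).
Step 3: advance 11 -> fork_pos = 20 + 11 = 31. Reached multiple(s) of 4: 24, 28 -> fragments 6-7 completed (7 total).
7 fragment(s) completed, covering template[0:28] (7 x 4 = 28). The next fragment, fragment 8, covers template[28:32], so it starts at position 28.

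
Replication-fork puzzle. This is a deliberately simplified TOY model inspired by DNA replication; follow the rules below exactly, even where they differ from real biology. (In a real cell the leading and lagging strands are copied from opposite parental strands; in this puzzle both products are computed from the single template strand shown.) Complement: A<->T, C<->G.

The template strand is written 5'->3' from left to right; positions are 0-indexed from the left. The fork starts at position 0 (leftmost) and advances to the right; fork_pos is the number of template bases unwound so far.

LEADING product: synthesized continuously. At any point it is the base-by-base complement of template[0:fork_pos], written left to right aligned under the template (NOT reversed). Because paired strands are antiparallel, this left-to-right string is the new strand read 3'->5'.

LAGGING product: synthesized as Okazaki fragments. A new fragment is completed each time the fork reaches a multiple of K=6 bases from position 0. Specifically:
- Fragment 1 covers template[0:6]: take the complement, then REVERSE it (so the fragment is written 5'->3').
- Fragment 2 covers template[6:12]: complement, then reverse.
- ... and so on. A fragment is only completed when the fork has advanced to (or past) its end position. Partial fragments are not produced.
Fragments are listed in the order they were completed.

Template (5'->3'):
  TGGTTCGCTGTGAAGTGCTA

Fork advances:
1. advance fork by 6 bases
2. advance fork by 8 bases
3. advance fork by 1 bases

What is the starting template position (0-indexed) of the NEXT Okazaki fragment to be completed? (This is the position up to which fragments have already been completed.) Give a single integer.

Step 1: advance 6 -> fork_pos = 0 + 6 = 6. Reached multiple(s) of 6: 6 -> fragment 1 completed (1 total).
Step 2: advance 8 -> fork_pos = 6 + 8 = 14. Reached multiple(s) of 6: 12 -> fragment 2 completed (2 total).
Step 3: advance 1 -> fork_pos = 14 + 1 = 15. Next multiple of 6 is 18 (not reached); still 2 fragment(s).
2 fragment(s) completed, covering template[0:12] (2 x 6 = 12). The next fragment, fragment 3, covers template[12:18], so it starts at position 12.

Answer: 12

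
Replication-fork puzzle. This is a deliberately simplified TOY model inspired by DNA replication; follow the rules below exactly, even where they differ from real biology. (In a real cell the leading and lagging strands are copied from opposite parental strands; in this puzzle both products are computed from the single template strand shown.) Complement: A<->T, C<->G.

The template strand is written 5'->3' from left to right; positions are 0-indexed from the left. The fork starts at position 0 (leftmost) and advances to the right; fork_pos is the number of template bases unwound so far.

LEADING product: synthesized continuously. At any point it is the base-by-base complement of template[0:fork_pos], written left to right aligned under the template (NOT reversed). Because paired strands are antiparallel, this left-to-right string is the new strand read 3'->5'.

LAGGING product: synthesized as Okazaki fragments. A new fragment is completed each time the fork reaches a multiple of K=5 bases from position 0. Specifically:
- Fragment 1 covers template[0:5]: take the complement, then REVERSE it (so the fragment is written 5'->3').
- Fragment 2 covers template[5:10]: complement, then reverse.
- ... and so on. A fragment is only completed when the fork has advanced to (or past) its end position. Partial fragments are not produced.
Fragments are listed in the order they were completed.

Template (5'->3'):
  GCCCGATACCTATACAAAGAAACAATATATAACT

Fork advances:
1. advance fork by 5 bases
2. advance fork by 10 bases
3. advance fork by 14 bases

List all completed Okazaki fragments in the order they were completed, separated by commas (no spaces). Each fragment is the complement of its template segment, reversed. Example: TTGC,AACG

Answer: CGGGC,GGTAT,GTATA,TCTTT,TTGTT

Derivation:
Step 1: advance 5 -> fork_pos = 0 + 5 = 5. Reached multiple(s) of 5: 5 -> fragment 1 completed (1 total).
Step 2: advance 10 -> fork_pos = 5 + 10 = 15. Reached multiple(s) of 5: 10, 15 -> fragments 2-3 completed (3 total).
Step 3: advance 14 -> fork_pos = 15 + 14 = 29. Reached multiple(s) of 5: 20, 25 -> fragments 4-5 completed (5 total).
Final fork_pos = 29, so 5 fragment(s) are complete. Build each: template segment -> complement -> reverse.
Fragment 1: template[0:5] = GCCCG -> complement CGGGC -> reversed CGGGC
Fragment 2: template[5:10] = ATACC -> complement TATGG -> reversed GGTAT
Fragment 3: template[10:15] = TATAC -> complement ATATG -> reversed GTATA
Fragment 4: template[15:20] = AAAGA -> complement TTTCT -> reversed TCTTT
Fragment 5: template[20:25] = AACAA -> complement TTGTT -> reversed TTGTT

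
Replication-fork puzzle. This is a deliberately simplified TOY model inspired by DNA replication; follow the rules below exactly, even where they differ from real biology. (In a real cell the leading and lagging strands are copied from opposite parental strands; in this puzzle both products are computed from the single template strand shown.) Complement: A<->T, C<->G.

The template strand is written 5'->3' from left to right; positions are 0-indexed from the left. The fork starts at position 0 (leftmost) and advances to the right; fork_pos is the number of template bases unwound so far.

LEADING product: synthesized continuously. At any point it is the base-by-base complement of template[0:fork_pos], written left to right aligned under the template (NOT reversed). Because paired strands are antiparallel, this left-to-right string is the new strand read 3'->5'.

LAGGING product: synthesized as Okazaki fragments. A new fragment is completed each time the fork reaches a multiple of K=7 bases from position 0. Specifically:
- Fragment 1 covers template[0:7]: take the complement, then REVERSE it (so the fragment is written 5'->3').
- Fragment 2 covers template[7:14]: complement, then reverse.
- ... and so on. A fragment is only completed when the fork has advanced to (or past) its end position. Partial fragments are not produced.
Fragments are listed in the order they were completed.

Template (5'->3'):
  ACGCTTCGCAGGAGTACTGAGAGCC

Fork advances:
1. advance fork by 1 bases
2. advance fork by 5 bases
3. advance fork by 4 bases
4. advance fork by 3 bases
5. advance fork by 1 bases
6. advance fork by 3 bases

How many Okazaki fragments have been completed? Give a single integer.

Answer: 2

Derivation:
Step 1: advance 1 -> fork_pos = 0 + 1 = 1. Next multiple of 7 is 7 (not reached); still 0 fragment(s).
Step 2: advance 5 -> fork_pos = 1 + 5 = 6. Next multiple of 7 is 7 (not reached); still 0 fragment(s).
Step 3: advance 4 -> fork_pos = 6 + 4 = 10. Reached multiple(s) of 7: 7 -> fragment 1 completed (1 total).
Step 4: advance 3 -> fork_pos = 10 + 3 = 13. Next multiple of 7 is 14 (not reached); still 1 fragment(s).
Step 5: advance 1 -> fork_pos = 13 + 1 = 14. Reached multiple(s) of 7: 14 -> fragment 2 completed (2 total).
Step 6: advance 3 -> fork_pos = 14 + 3 = 17. Next multiple of 7 is 21 (not reached); still 2 fragment(s).
Check: final fork_pos = 17; the multiples of 7 that are <= 17 are 7..14 -> 17 // 7 = 2 completed fragment(s).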